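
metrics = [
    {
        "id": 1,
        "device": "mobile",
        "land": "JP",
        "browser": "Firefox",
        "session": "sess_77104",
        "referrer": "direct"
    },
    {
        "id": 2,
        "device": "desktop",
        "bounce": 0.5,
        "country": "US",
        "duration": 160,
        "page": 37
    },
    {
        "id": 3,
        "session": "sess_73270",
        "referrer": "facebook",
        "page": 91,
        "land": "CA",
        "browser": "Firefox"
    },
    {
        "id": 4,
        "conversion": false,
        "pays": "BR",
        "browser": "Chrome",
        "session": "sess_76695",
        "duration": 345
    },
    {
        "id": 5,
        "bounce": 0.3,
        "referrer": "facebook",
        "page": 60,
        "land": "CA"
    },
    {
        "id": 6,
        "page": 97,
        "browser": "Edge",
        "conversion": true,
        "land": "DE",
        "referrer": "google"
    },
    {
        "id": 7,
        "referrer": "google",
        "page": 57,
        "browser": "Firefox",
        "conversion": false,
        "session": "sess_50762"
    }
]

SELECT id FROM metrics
[1, 2, 3, 4, 5, 6, 7]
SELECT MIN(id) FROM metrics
1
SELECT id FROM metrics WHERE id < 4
[1, 2, 3]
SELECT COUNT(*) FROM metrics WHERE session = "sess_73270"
1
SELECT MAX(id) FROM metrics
7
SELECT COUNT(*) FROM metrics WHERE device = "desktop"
1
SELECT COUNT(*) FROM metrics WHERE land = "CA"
2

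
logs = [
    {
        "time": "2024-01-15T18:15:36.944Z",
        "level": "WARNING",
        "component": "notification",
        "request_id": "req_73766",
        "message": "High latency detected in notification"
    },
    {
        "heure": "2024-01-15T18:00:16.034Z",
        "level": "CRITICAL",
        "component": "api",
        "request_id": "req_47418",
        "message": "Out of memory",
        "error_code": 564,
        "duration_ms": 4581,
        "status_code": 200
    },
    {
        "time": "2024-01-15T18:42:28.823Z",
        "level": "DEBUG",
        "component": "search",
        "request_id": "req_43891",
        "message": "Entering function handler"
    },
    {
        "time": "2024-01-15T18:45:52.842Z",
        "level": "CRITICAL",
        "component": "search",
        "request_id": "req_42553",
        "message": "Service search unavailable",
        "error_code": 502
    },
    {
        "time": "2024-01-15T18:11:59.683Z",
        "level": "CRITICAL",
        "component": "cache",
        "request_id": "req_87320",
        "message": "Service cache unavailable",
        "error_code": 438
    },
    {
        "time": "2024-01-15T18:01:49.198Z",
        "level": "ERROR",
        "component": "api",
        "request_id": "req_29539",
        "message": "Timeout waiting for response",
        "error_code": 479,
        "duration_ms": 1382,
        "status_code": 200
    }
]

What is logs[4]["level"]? "CRITICAL"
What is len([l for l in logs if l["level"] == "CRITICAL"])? 3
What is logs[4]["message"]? "Service cache unavailable"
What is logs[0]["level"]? "WARNING"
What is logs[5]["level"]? "ERROR"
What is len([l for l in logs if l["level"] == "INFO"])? 0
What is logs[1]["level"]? "CRITICAL"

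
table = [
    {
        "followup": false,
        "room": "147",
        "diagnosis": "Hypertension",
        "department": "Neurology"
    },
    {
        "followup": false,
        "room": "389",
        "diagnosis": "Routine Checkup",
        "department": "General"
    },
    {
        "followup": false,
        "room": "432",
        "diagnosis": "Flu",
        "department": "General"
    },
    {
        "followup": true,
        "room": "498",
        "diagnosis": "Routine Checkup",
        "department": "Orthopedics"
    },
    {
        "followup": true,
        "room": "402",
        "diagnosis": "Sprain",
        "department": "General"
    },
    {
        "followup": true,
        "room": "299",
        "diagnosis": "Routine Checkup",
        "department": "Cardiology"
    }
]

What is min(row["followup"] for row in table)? False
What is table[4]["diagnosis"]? "Sprain"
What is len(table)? 6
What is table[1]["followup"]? False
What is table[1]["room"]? "389"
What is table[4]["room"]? "402"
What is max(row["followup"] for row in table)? True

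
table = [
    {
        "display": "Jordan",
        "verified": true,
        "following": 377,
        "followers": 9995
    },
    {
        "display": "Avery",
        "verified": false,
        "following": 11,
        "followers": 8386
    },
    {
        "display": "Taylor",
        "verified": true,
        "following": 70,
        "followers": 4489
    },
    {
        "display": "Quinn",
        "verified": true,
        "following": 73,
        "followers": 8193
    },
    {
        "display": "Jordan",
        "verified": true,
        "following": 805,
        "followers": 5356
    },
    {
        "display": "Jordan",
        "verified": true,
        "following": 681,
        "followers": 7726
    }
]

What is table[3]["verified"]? True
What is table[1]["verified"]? False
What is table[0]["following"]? 377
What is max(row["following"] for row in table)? 805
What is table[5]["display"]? "Jordan"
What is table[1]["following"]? 11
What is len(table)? 6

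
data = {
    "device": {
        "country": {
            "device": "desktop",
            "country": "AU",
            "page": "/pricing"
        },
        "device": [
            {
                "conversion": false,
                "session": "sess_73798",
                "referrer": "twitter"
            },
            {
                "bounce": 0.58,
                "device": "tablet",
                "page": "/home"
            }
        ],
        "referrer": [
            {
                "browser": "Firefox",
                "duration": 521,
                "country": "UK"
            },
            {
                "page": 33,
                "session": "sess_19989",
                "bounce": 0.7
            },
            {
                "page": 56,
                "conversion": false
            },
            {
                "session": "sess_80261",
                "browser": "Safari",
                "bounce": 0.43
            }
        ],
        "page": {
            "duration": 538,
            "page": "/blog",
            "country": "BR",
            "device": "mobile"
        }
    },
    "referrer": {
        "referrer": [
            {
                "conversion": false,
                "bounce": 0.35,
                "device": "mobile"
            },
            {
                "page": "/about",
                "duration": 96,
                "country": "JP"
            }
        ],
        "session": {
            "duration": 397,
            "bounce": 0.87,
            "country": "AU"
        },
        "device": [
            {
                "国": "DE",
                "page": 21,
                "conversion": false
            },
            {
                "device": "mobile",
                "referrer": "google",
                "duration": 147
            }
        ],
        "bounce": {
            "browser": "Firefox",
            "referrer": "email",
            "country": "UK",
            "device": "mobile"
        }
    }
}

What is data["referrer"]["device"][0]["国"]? "DE"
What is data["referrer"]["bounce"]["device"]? "mobile"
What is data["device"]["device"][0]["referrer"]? "twitter"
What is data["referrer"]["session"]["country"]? "AU"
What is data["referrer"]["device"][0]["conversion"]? False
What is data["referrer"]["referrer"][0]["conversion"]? False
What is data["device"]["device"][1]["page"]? "/home"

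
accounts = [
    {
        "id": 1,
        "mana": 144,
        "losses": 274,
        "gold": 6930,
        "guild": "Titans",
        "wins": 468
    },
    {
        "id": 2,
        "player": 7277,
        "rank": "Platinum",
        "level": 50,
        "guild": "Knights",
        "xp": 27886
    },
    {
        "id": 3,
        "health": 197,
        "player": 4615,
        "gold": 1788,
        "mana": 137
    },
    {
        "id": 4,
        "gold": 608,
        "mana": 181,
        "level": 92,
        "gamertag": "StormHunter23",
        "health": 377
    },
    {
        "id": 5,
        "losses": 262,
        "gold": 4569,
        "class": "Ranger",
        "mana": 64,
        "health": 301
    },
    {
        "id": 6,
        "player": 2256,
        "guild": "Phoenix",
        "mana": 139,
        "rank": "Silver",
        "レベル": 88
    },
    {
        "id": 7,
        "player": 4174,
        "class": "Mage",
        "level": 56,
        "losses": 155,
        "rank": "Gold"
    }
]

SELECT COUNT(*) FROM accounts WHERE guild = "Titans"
1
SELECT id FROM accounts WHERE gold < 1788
[4]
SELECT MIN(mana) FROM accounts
64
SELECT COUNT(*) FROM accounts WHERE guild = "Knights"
1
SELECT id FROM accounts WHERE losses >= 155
[1, 5, 7]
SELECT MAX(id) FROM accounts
7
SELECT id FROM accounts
[1, 2, 3, 4, 5, 6, 7]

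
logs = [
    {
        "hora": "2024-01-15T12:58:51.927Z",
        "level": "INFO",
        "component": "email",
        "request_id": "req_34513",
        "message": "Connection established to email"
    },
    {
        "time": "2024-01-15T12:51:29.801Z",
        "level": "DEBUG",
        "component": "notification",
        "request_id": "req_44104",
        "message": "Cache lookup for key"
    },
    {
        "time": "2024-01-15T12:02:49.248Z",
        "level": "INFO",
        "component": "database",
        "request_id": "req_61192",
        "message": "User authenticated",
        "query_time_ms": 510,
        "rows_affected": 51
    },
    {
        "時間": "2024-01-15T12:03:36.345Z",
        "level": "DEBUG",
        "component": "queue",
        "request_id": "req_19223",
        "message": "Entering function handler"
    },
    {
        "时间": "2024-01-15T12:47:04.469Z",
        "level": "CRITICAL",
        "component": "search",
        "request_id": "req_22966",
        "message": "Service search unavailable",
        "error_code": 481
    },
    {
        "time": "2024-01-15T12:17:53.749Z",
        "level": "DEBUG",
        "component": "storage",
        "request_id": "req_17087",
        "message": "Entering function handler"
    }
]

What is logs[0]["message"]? "Connection established to email"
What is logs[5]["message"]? "Entering function handler"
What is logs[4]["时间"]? "2024-01-15T12:47:04.469Z"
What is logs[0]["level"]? "INFO"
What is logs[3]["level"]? "DEBUG"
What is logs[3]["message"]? "Entering function handler"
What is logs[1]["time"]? "2024-01-15T12:51:29.801Z"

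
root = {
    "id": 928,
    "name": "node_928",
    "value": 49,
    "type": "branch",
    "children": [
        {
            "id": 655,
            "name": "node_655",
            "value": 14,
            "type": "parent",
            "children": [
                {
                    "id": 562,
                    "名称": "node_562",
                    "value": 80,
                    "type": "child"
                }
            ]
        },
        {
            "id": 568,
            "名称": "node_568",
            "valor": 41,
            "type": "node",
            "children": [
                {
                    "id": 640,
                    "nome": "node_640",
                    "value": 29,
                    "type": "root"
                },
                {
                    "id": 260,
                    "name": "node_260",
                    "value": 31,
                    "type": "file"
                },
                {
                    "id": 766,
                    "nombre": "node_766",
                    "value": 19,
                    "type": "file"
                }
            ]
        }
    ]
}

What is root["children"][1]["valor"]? 41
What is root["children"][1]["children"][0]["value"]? 29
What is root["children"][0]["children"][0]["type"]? "child"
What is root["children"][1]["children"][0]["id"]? 640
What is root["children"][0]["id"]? 655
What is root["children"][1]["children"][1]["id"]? 260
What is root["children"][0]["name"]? "node_655"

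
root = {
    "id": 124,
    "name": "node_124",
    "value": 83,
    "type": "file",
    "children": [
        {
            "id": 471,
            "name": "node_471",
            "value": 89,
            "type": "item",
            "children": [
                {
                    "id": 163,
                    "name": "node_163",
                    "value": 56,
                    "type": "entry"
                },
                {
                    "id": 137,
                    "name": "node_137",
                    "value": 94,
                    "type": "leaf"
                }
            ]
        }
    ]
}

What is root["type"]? "file"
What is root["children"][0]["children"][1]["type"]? "leaf"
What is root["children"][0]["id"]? 471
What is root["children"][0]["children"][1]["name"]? "node_137"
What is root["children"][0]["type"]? "item"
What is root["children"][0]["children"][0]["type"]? "entry"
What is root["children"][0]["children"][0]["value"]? 56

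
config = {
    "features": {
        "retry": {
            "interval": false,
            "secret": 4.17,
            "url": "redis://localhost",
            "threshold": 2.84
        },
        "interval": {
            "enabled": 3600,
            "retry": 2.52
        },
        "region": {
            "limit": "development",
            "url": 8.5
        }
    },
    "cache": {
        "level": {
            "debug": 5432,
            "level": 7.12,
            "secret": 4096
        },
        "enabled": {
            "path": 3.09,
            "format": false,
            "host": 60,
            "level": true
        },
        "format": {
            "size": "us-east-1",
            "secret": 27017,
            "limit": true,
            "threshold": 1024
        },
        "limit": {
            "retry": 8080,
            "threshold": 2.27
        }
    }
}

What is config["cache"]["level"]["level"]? 7.12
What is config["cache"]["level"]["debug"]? 5432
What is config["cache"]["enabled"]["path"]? 3.09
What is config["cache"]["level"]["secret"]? 4096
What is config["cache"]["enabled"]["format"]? False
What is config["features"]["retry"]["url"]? "redis://localhost"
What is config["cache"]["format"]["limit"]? True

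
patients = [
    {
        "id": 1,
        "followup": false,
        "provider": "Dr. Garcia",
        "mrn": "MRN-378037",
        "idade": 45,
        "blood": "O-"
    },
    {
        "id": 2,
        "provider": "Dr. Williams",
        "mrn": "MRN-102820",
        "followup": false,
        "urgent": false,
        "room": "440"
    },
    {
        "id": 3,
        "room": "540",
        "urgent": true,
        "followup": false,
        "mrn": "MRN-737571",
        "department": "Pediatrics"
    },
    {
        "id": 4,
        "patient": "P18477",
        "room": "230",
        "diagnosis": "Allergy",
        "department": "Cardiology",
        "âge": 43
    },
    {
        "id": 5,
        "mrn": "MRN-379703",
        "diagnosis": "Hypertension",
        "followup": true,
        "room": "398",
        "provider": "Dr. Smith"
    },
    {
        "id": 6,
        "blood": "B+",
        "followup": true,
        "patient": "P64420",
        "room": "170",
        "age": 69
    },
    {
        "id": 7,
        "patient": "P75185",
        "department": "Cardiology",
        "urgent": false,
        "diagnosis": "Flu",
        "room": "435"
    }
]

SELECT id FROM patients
[1, 2, 3, 4, 5, 6, 7]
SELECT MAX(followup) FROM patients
True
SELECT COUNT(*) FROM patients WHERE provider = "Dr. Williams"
1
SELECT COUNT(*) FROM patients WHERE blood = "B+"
1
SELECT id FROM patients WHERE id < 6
[1, 2, 3, 4, 5]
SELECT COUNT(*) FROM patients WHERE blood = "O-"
1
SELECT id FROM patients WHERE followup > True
[]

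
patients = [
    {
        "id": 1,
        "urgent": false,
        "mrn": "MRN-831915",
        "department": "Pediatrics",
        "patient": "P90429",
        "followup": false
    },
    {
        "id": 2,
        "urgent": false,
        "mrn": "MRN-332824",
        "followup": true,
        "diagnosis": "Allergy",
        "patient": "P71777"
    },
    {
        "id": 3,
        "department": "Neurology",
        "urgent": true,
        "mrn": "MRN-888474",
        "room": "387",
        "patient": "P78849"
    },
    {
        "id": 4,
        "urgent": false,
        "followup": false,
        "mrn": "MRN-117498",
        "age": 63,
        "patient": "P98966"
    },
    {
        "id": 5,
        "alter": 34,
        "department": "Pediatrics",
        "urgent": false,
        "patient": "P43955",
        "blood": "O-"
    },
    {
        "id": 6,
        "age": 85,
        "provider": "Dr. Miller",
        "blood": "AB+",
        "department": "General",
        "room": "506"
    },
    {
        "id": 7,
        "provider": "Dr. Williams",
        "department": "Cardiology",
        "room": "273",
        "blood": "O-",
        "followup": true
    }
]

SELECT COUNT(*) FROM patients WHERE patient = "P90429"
1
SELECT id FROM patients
[1, 2, 3, 4, 5, 6, 7]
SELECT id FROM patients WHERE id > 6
[7]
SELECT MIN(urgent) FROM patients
False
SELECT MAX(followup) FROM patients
True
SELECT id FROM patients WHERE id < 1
[]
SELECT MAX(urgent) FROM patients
True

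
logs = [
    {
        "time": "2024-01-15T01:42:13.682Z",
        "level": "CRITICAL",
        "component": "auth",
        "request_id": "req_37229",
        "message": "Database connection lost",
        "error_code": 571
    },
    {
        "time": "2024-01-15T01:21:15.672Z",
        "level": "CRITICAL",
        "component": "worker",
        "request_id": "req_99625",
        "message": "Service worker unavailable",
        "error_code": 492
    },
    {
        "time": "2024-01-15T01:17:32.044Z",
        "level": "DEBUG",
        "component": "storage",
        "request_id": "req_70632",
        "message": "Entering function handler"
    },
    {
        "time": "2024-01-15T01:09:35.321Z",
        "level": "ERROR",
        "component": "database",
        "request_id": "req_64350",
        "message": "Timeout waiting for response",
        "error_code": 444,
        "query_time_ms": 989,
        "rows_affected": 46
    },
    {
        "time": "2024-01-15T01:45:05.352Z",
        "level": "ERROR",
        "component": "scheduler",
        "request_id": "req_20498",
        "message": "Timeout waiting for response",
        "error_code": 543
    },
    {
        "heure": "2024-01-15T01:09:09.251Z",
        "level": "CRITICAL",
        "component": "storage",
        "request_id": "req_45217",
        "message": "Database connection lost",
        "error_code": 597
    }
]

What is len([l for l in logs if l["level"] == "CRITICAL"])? 3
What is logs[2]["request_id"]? "req_70632"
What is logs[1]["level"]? "CRITICAL"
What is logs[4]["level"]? "ERROR"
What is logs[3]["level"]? "ERROR"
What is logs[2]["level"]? "DEBUG"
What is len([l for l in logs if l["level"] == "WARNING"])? 0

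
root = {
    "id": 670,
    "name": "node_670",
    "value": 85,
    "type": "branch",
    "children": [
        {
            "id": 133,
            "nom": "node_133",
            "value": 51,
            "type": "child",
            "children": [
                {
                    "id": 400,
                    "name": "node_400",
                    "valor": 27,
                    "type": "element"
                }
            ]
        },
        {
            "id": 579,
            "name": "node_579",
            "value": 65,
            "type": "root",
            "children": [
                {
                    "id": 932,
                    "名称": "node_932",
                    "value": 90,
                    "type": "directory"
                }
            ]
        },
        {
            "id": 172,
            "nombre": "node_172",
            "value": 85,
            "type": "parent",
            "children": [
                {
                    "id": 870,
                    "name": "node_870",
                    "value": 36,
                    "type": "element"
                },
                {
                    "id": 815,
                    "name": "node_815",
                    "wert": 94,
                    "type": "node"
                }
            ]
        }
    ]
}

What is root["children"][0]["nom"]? "node_133"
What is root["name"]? "node_670"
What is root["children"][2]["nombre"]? "node_172"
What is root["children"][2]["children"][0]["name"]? "node_870"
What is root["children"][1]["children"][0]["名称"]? "node_932"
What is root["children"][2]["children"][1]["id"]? 815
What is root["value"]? 85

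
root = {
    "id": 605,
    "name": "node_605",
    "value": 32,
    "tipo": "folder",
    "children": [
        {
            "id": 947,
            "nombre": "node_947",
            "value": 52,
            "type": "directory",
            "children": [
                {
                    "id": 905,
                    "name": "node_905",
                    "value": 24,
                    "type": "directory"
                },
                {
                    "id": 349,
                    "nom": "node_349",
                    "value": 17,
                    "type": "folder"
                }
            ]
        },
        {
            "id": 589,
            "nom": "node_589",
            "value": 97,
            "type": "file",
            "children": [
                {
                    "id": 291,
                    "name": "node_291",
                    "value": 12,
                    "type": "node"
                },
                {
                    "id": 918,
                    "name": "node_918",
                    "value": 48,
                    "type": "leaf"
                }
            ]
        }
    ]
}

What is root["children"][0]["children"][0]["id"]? 905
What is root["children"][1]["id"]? 589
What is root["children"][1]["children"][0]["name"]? "node_291"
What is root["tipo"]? "folder"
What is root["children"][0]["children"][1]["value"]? 17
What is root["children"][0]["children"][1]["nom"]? "node_349"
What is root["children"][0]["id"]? 947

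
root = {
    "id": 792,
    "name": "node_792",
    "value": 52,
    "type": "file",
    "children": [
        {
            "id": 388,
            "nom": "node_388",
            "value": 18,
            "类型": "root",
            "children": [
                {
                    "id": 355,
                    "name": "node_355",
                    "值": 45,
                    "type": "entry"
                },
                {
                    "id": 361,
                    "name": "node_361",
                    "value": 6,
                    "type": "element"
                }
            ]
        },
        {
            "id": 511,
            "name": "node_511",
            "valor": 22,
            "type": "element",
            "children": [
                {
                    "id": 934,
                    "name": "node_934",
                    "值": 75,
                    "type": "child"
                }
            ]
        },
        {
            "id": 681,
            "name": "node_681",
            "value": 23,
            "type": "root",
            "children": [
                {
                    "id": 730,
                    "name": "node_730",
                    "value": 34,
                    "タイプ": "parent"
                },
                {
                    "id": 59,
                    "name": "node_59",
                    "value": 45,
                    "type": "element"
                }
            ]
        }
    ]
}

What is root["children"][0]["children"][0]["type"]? "entry"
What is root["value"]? 52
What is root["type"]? "file"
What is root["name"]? "node_792"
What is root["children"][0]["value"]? 18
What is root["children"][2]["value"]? 23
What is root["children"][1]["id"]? 511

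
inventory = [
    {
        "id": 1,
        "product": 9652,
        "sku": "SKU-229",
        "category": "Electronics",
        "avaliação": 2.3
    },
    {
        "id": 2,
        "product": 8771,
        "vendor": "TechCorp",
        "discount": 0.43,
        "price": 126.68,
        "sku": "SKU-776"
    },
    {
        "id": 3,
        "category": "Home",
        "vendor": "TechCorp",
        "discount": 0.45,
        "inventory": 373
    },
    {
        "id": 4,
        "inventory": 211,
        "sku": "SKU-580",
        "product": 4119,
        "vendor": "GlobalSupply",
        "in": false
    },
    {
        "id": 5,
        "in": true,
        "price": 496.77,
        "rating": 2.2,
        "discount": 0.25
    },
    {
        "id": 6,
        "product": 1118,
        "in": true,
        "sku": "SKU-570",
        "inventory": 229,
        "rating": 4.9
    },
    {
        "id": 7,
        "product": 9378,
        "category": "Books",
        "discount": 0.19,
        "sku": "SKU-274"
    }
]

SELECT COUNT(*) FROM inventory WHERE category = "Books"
1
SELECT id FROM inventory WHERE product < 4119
[6]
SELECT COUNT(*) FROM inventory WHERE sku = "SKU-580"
1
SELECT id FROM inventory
[1, 2, 3, 4, 5, 6, 7]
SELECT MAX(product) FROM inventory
9652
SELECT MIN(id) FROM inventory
1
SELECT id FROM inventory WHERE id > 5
[6, 7]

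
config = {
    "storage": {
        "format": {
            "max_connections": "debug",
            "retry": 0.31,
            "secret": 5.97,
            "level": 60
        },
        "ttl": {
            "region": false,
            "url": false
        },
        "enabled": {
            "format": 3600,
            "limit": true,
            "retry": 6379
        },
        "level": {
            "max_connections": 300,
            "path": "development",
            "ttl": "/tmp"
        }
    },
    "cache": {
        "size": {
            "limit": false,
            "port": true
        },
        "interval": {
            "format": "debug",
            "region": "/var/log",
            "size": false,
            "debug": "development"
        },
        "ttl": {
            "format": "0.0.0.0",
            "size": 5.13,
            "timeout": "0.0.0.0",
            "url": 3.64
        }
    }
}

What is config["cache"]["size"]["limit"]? False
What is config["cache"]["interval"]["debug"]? "development"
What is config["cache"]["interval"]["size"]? False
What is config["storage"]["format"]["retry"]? 0.31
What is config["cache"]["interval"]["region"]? "/var/log"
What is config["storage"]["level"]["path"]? "development"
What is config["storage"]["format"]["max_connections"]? "debug"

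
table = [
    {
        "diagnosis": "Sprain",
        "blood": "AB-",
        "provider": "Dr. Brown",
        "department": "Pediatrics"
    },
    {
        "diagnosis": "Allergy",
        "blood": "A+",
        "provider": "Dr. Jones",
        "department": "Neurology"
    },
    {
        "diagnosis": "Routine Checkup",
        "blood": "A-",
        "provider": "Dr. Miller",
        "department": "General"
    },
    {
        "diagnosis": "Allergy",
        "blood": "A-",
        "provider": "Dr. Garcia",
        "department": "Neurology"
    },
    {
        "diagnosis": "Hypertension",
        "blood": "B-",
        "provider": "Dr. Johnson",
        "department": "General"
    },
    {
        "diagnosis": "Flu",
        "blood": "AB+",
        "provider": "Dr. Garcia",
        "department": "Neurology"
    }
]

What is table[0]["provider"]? "Dr. Brown"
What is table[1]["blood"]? "A+"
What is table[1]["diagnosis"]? "Allergy"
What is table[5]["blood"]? "AB+"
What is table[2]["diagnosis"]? "Routine Checkup"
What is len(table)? 6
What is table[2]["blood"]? "A-"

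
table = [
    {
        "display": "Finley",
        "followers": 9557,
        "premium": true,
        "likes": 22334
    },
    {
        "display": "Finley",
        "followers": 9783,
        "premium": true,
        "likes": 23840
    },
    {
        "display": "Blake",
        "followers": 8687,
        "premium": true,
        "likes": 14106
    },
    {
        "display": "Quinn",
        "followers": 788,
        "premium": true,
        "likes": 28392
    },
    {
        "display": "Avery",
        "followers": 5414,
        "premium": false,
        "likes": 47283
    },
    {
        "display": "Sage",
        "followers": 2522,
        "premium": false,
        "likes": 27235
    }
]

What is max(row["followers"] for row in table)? 9783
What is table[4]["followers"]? 5414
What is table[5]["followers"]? 2522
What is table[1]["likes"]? 23840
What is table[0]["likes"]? 22334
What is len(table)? 6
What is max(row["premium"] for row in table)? True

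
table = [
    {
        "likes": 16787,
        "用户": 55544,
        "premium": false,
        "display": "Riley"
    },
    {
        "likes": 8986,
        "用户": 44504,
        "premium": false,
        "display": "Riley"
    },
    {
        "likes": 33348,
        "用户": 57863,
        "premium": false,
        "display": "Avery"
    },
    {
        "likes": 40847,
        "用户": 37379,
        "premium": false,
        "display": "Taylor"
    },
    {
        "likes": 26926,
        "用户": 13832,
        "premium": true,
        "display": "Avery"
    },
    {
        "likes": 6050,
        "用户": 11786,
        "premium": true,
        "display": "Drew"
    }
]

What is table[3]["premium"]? False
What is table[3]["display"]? "Taylor"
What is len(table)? 6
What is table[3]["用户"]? 37379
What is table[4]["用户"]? 13832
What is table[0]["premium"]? False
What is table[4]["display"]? "Avery"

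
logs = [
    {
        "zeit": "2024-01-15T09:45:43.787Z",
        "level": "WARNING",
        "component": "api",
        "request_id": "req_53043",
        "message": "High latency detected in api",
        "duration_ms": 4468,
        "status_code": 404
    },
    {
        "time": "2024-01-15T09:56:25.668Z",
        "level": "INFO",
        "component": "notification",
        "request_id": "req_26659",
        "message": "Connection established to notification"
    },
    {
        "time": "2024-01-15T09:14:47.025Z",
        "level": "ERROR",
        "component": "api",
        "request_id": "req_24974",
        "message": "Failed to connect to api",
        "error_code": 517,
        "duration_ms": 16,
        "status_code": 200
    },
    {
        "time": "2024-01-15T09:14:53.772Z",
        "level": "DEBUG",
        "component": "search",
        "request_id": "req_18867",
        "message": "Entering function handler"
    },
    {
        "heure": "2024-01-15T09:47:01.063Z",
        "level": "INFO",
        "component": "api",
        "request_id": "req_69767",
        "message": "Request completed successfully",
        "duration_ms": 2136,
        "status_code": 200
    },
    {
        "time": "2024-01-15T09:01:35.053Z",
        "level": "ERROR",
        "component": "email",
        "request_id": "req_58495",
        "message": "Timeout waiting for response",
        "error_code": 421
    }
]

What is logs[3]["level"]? "DEBUG"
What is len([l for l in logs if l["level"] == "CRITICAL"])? 0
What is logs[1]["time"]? "2024-01-15T09:56:25.668Z"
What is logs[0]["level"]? "WARNING"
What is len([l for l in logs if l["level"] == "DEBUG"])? 1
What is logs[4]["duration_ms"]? 2136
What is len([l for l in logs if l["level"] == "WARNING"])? 1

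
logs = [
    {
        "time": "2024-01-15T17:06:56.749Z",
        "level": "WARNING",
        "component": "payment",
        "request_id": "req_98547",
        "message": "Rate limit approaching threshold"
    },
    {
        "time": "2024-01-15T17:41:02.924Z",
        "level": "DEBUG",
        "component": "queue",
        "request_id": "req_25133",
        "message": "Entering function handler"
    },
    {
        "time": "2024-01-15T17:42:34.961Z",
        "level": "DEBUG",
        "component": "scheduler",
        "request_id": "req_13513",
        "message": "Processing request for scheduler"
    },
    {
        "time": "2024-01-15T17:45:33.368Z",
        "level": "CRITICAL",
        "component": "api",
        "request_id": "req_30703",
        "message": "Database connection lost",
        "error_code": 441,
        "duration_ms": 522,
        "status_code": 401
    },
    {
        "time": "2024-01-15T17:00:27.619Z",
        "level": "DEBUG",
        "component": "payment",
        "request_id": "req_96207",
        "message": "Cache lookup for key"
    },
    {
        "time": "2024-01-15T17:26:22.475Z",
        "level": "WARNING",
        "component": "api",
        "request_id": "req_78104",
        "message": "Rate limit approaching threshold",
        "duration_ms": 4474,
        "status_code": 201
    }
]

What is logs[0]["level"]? "WARNING"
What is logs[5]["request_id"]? "req_78104"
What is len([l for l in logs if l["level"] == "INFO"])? 0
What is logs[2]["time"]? "2024-01-15T17:42:34.961Z"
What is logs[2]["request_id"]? "req_13513"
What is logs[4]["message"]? "Cache lookup for key"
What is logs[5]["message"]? "Rate limit approaching threshold"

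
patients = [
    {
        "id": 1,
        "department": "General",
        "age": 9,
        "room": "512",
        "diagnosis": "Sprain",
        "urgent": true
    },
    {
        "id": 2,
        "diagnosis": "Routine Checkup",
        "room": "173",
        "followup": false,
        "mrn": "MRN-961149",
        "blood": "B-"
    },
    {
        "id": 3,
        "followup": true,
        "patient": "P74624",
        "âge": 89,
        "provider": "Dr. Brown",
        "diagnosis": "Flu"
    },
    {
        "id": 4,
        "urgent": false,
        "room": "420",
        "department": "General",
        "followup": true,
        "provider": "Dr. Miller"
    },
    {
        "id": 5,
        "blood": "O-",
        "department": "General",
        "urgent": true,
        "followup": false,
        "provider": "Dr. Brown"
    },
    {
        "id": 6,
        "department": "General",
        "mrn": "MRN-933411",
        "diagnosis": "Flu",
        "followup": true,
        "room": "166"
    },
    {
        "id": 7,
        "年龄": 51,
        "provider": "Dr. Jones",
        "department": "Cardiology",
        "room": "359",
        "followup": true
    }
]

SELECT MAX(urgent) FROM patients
True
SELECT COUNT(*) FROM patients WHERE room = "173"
1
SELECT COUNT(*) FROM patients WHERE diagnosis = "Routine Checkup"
1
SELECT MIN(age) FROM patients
9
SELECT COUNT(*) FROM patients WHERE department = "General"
4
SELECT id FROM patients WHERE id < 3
[1, 2]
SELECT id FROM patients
[1, 2, 3, 4, 5, 6, 7]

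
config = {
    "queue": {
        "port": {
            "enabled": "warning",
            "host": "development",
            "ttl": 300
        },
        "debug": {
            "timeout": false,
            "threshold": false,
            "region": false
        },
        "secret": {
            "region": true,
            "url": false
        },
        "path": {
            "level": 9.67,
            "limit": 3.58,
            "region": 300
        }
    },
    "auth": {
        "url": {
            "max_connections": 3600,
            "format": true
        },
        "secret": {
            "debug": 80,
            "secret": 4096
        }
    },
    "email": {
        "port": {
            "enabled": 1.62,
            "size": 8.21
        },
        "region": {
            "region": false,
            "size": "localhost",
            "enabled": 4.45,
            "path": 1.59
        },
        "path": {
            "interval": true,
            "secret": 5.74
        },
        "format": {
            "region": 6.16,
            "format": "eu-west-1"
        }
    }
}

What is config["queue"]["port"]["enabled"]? "warning"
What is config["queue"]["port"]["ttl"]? 300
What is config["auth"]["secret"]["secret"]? 4096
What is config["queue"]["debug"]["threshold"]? False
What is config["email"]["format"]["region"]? 6.16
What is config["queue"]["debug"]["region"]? False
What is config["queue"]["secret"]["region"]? True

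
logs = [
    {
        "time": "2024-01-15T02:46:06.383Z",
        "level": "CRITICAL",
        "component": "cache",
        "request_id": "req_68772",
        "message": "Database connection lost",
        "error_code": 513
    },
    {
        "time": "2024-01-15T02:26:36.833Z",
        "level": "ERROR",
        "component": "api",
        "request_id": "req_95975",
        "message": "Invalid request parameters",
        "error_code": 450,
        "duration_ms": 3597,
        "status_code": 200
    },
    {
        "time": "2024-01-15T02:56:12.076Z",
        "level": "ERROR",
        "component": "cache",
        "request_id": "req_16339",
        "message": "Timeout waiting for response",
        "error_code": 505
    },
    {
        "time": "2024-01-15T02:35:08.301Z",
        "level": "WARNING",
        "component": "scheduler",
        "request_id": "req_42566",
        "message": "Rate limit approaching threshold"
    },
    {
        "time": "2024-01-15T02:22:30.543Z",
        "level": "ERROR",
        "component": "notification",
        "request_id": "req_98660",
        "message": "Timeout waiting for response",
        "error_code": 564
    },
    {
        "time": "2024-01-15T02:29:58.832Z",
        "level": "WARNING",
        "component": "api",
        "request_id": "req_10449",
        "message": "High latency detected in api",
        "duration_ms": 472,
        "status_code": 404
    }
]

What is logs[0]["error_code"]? 513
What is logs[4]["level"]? "ERROR"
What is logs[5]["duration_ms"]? 472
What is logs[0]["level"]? "CRITICAL"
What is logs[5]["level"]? "WARNING"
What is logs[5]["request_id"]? "req_10449"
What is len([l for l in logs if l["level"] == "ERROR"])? 3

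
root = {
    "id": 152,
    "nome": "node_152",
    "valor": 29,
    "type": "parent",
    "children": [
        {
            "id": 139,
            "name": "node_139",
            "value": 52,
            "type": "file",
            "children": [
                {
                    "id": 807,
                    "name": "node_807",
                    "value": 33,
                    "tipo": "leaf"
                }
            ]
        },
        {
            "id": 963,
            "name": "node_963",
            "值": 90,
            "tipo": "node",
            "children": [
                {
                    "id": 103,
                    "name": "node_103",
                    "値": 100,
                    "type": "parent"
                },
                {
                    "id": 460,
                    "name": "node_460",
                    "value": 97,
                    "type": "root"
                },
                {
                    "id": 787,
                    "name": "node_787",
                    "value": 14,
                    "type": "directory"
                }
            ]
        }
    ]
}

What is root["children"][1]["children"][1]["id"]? 460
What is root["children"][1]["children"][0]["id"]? 103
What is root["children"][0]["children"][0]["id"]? 807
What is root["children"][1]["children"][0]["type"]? "parent"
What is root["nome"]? "node_152"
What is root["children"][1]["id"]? 963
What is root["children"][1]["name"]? "node_963"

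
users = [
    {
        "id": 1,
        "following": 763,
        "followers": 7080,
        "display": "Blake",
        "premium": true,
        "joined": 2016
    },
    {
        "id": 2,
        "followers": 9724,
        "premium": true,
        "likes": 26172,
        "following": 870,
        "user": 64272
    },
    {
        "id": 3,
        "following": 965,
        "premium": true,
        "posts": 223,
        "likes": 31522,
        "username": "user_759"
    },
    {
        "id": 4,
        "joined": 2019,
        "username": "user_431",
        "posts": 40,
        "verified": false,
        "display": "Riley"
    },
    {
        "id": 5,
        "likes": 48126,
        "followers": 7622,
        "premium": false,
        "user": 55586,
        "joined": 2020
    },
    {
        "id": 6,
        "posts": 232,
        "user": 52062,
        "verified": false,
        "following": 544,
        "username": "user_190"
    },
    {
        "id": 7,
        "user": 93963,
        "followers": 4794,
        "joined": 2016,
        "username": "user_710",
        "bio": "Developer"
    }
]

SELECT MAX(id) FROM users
7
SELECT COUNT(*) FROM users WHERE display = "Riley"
1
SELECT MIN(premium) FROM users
False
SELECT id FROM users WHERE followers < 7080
[7]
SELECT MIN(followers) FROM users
4794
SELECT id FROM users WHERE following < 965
[1, 2, 6]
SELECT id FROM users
[1, 2, 3, 4, 5, 6, 7]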